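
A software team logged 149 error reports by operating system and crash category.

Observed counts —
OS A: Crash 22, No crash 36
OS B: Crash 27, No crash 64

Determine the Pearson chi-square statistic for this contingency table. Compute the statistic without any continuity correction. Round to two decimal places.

Row totals: 58, 91. Column totals: 49, 100. Grand total N = 149.
Expected counts (row total × column total / N):
  OS A, Crash: 58×49/149 = 19.074
  OS A, No crash: 58×100/149 = 38.926
  OS B, Crash: 91×49/149 = 29.926
  OS B, No crash: 91×100/149 = 61.074
Contributions (O − E)²/E:
  (22 − 19.074)²/19.074 = 0.4489
  (36 − 38.926)²/38.926 = 0.2199
  (27 − 29.926)²/29.926 = 0.2861
  (64 − 61.074)²/61.074 = 0.1402
χ² = 0.4489 + 0.2199 + 0.2861 + 0.1402 = 1.10

1.10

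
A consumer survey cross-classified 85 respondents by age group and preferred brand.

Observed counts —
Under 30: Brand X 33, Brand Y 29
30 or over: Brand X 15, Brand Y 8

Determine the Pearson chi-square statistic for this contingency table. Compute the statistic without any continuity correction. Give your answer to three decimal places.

Row totals: 62, 23. Column totals: 48, 37. Grand total N = 85.
Expected counts (row total × column total / N):
  Under 30, Brand X: 62×48/85 = 35.0118
  Under 30, Brand Y: 62×37/85 = 26.9882
  30 or over, Brand X: 23×48/85 = 12.9882
  30 or over, Brand Y: 23×37/85 = 10.0118
Contributions (O − E)²/E:
  (33 − 35.0118)²/35.0118 = 0.1156
  (29 − 26.9882)²/26.9882 = 0.1500
  (15 − 12.9882)²/12.9882 = 0.3116
  (8 − 10.0118)²/10.0118 = 0.4043
χ² = 0.1156 + 0.1500 + 0.3116 + 0.4043 = 0.981

0.981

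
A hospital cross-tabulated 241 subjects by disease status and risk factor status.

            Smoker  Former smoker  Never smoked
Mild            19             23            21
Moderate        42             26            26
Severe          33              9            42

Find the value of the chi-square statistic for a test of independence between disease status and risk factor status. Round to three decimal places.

19.115

Row totals: 63, 94, 84. Column totals: 94, 58, 89. Grand total N = 241.
Expected counts (row total × column total / N):
  Mild, Smoker: 63×94/241 = 24.5726
  Mild, Former smoker: 63×58/241 = 15.1618
  Mild, Never smoked: 63×89/241 = 23.2656
  Moderate, Smoker: 94×94/241 = 36.6639
  Moderate, Former smoker: 94×58/241 = 22.6224
  Moderate, Never smoked: 94×89/241 = 34.7137
  Severe, Smoker: 84×94/241 = 32.7635
  Severe, Former smoker: 84×58/241 = 20.2158
  Severe, Never smoked: 84×89/241 = 31.0207
Contributions (O − E)²/E:
  (19 − 24.5726)²/24.5726 = 1.2638
  (23 − 15.1618)²/15.1618 = 4.0521
  (21 − 23.2656)²/23.2656 = 0.2206
  (42 − 36.6639)²/36.6639 = 0.7766
  (26 − 22.6224)²/22.6224 = 0.5043
  (26 − 34.7137)²/34.7137 = 2.1873
  (33 − 32.7635)²/32.7635 = 0.0017
  (9 − 20.2158)²/20.2158 = 6.2226
  (42 − 31.0207)²/31.0207 = 3.8860
χ² = 1.2638 + 4.0521 + 0.2206 + 0.7766 + 0.5043 + 2.1873 + 0.0017 + 6.2226 + 3.8860 = 19.115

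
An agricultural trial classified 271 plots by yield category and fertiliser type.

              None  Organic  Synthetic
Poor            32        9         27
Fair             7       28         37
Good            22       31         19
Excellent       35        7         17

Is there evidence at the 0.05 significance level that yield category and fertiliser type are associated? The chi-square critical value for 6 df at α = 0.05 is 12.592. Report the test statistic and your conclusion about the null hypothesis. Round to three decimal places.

53.339; reject H₀

Row totals: 68, 72, 72, 59. Column totals: 96, 75, 100. Grand total N = 271.
Expected counts (row total × column total / N):
  Poor, None: 68×96/271 = 24.0886
  Poor, Organic: 68×75/271 = 18.8192
  Poor, Synthetic: 68×100/271 = 25.0923
  Fair, None: 72×96/271 = 25.5055
  Fair, Organic: 72×75/271 = 19.9262
  Fair, Synthetic: 72×100/271 = 26.5683
  Good, None: 72×96/271 = 25.5055
  Good, Organic: 72×75/271 = 19.9262
  Good, Synthetic: 72×100/271 = 26.5683
  Excellent, None: 59×96/271 = 20.9004
  Excellent, Organic: 59×75/271 = 16.3284
  Excellent, Synthetic: 59×100/271 = 21.7712
Contributions (O − E)²/E:
  (32 − 24.0886)²/24.0886 = 2.5983
  (9 − 18.8192)²/18.8192 = 5.1233
  (27 − 25.0923)²/25.0923 = 0.1450
  (7 − 25.5055)²/25.5055 = 13.4267
  (28 − 19.9262)²/19.9262 = 3.2714
  (37 − 26.5683)²/26.5683 = 4.0959
  (22 − 25.5055)²/25.5055 = 0.4818
  (31 − 19.9262)²/19.9262 = 6.1542
  (19 − 26.5683)²/26.5683 = 2.1559
  (35 − 20.9004)²/20.9004 = 9.5117
  (7 − 16.3284)²/16.3284 = 5.3293
  (17 − 21.7712)²/21.7712 = 1.0456
χ² = 2.5983 + 5.1233 + 0.1450 + 13.4267 + 3.2714 + 4.0959 + 0.4818 + 6.1542 + 2.1559 + 9.5117 + 5.3293 + 1.0456 = 53.339
df = (4−1)(3−1) = 6. Since 53.339 > 12.592, reject the null hypothesis of independence at α = 0.05.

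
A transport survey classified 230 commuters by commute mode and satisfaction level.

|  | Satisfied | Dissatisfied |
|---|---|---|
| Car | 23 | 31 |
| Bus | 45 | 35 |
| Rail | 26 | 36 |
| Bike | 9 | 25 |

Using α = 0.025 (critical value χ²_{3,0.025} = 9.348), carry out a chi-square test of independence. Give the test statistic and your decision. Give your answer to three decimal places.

Row totals: 54, 80, 62, 34. Column totals: 103, 127. Grand total N = 230.
Expected counts (row total × column total / N):
  Car, Satisfied: 54×103/230 = 24.1826
  Car, Dissatisfied: 54×127/230 = 29.8174
  Bus, Satisfied: 80×103/230 = 35.8261
  Bus, Dissatisfied: 80×127/230 = 44.1739
  Rail, Satisfied: 62×103/230 = 27.7652
  Rail, Dissatisfied: 62×127/230 = 34.2348
  Bike, Satisfied: 34×103/230 = 15.2261
  Bike, Dissatisfied: 34×127/230 = 18.7739
Contributions (O − E)²/E:
  (23 − 24.1826)²/24.1826 = 0.0578
  (31 − 29.8174)²/29.8174 = 0.0469
  (45 − 35.8261)²/35.8261 = 2.3491
  (35 − 44.1739)²/44.1739 = 1.9052
  (26 − 27.7652)²/27.7652 = 0.1122
  (36 − 34.2348)²/34.2348 = 0.0910
  (9 − 15.2261)²/15.2261 = 2.5459
  (25 − 18.7739)²/18.7739 = 2.0648
χ² = 0.0578 + 0.0469 + 2.3491 + 1.9052 + 0.1122 + 0.0910 + 2.5459 + 2.0648 = 9.173
df = (4−1)(2−1) = 3. Since 9.173 < 9.348, fail to reject the null hypothesis of independence at α = 0.025.

9.173; fail to reject H₀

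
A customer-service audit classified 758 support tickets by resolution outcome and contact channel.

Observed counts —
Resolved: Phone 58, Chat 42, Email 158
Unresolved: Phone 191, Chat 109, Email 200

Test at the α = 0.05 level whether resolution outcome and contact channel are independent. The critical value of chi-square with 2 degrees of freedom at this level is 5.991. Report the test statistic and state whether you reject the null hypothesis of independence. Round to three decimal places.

31.662; reject H₀

Row totals: 258, 500. Column totals: 249, 151, 358. Grand total N = 758.
Expected counts (row total × column total / N):
  Resolved, Phone: 258×249/758 = 84.7520
  Resolved, Chat: 258×151/758 = 51.3958
  Resolved, Email: 258×358/758 = 121.8522
  Unresolved, Phone: 500×249/758 = 164.2480
  Unresolved, Chat: 500×151/758 = 99.6042
  Unresolved, Email: 500×358/758 = 236.1478
Contributions (O − E)²/E:
  (58 − 84.7520)²/84.7520 = 8.4443
  (42 − 51.3958)²/51.3958 = 1.7177
  (158 − 121.8522)²/121.8522 = 10.7233
  (191 − 164.2480)²/164.2480 = 4.3572
  (109 − 99.6042)²/99.6042 = 0.8863
  (200 − 236.1478)²/236.1478 = 5.5332
χ² = 8.4443 + 1.7177 + 10.7233 + 4.3572 + 0.8863 + 5.5332 = 31.662
df = (2−1)(3−1) = 2. Since 31.662 > 5.991, reject the null hypothesis of independence at α = 0.05.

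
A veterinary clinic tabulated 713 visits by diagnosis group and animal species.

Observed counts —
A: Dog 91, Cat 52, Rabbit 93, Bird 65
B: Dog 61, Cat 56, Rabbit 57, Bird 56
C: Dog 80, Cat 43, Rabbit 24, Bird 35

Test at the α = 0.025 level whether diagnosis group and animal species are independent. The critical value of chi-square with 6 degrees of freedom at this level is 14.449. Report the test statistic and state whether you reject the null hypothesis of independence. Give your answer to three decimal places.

Row totals: 301, 230, 182. Column totals: 232, 151, 174, 156. Grand total N = 713.
Expected counts (row total × column total / N):
  A, Dog: 301×232/713 = 97.9411
  A, Cat: 301×151/713 = 63.7461
  A, Rabbit: 301×174/713 = 73.4558
  A, Bird: 301×156/713 = 65.8569
  B, Dog: 230×232/713 = 74.8387
  B, Cat: 230×151/713 = 48.7097
  B, Rabbit: 230×174/713 = 56.1290
  B, Bird: 230×156/713 = 50.3226
  C, Dog: 182×232/713 = 59.2202
  C, Cat: 182×151/713 = 38.5442
  C, Rabbit: 182×174/713 = 44.4151
  C, Bird: 182×156/713 = 39.8205
Contributions (O − E)²/E:
  (91 − 97.9411)²/97.9411 = 0.4919
  (52 − 63.7461)²/63.7461 = 2.1644
  (93 − 73.4558)²/73.4558 = 5.2001
  (65 − 65.8569)²/65.8569 = 0.0111
  (61 − 74.8387)²/74.8387 = 2.5590
  (56 − 48.7097)²/48.7097 = 1.0911
  (57 − 56.1290)²/56.1290 = 0.0135
  (56 − 50.3226)²/50.3226 = 0.6405
  (80 − 59.2202)²/59.2202 = 7.2914
  (43 − 38.5442)²/38.5442 = 0.5151
  (24 − 44.4151)²/44.4151 = 9.3837
  (35 − 39.8205)²/39.8205 = 0.5835
χ² = 0.4919 + 2.1644 + 5.2001 + 0.0111 + 2.5590 + 1.0911 + 0.0135 + 0.6405 + 7.2914 + 0.5151 + 9.3837 + 0.5835 = 29.945
df = (3−1)(4−1) = 6. Since 29.945 > 14.449, reject the null hypothesis of independence at α = 0.025.

29.945; reject H₀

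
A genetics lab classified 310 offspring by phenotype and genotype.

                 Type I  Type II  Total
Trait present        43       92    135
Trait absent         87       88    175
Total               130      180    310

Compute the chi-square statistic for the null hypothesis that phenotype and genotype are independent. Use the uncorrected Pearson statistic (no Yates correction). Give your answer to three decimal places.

Grand total N = 310.
Expected counts (row total × column total / N):
  Trait present, Type I: 135×130/310 = 56.6129
  Trait present, Type II: 135×180/310 = 78.3871
  Trait absent, Type I: 175×130/310 = 73.3871
  Trait absent, Type II: 175×180/310 = 101.6129
Contributions (O − E)²/E:
  (43 − 56.6129)²/56.6129 = 3.2733
  (92 − 78.3871)²/78.3871 = 2.3641
  (87 − 73.3871)²/73.3871 = 2.5251
  (88 − 101.6129)²/101.6129 = 1.8237
χ² = 3.2733 + 2.3641 + 2.5251 + 1.8237 = 9.986

9.986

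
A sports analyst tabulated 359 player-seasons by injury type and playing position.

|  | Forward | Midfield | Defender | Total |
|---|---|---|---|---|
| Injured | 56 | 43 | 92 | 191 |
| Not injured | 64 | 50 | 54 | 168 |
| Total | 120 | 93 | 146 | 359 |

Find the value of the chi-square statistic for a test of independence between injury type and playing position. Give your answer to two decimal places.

9.52

Grand total N = 359.
Expected counts (row total × column total / N):
  Injured, Forward: 191×120/359 = 63.844
  Injured, Midfield: 191×93/359 = 49.479
  Injured, Defender: 191×146/359 = 77.677
  Not injured, Forward: 168×120/359 = 56.156
  Not injured, Midfield: 168×93/359 = 43.521
  Not injured, Defender: 168×146/359 = 68.323
Contributions (O − E)²/E:
  (56 − 63.844)²/63.844 = 0.9637
  (43 − 49.479)²/49.479 = 0.8484
  (92 − 77.677)²/77.677 = 2.6410
  (64 − 56.156)²/56.156 = 1.0957
  (50 − 43.521)²/43.521 = 0.9645
  (54 − 68.323)²/68.323 = 3.0026
χ² = 0.9637 + 0.8484 + 2.6410 + 1.0957 + 0.9645 + 3.0026 = 9.52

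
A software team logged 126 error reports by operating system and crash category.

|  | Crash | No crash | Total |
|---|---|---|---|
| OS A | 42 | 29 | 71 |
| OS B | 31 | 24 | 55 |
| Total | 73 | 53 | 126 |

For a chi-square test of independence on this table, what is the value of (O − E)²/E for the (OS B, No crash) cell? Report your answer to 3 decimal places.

Row total (OS B) = 55; column total (No crash) = 53; N = 126.
Expected count E = 55 × 53 / 126 = 23.1349.
Contribution = (O − E)²/E = (24 − 23.1349)² / 23.1349 = 0.032.

0.032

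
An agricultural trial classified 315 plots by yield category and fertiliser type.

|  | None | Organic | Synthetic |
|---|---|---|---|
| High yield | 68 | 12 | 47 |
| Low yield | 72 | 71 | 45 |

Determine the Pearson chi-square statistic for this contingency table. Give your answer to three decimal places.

31.465

Row totals: 127, 188. Column totals: 140, 83, 92. Grand total N = 315.
Expected counts (row total × column total / N):
  High yield, None: 127×140/315 = 56.4444
  High yield, Organic: 127×83/315 = 33.4635
  High yield, Synthetic: 127×92/315 = 37.0921
  Low yield, None: 188×140/315 = 83.5556
  Low yield, Organic: 188×83/315 = 49.5365
  Low yield, Synthetic: 188×92/315 = 54.9079
Contributions (O − E)²/E:
  (68 − 56.4444)²/56.4444 = 2.3657
  (12 − 33.4635)²/33.4635 = 13.7667
  (47 − 37.0921)²/37.0921 = 2.6466
  (72 − 83.5556)²/83.5556 = 1.5981
  (71 − 49.5365)²/49.5365 = 9.2998
  (45 − 54.9079)²/54.9079 = 1.7878
χ² = 2.3657 + 13.7667 + 2.6466 + 1.5981 + 9.2998 + 1.7878 = 31.465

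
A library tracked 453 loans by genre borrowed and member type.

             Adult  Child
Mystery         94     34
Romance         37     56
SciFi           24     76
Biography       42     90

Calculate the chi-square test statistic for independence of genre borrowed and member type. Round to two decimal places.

70.00

Row totals: 128, 93, 100, 132. Column totals: 197, 256. Grand total N = 453.
Expected counts (row total × column total / N):
  Mystery, Adult: 128×197/453 = 55.6645
  Mystery, Child: 128×256/453 = 72.3355
  Romance, Adult: 93×197/453 = 40.4437
  Romance, Child: 93×256/453 = 52.5563
  SciFi, Adult: 100×197/453 = 43.4879
  SciFi, Child: 100×256/453 = 56.5121
  Biography, Adult: 132×197/453 = 57.4040
  Biography, Child: 132×256/453 = 74.5960
Contributions (O − E)²/E:
  (94 − 55.6645)²/55.6645 = 26.4012
  (34 − 72.3355)²/72.3355 = 20.3166
  (37 − 40.4437)²/40.4437 = 0.2932
  (56 − 52.5563)²/52.5563 = 0.2256
  (24 − 43.4879)²/43.4879 = 8.7330
  (76 − 56.5121)²/56.5121 = 6.7203
  (42 − 57.4040)²/57.4040 = 4.1336
  (90 − 74.5960)²/74.5960 = 3.1809
χ² = 26.4012 + 20.3166 + 0.2932 + 0.2256 + 8.7330 + 6.7203 + 4.1336 + 3.1809 = 70.00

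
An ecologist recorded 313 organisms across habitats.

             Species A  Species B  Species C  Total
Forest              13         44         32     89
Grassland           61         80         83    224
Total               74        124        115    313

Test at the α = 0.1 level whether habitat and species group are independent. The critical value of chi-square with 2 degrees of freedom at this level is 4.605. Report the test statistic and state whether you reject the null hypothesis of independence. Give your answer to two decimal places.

7.34; reject H₀

Grand total N = 313.
Expected counts (row total × column total / N):
  Forest, Species A: 89×74/313 = 21.042
  Forest, Species B: 89×124/313 = 35.259
  Forest, Species C: 89×115/313 = 32.700
  Grassland, Species A: 224×74/313 = 52.958
  Grassland, Species B: 224×124/313 = 88.741
  Grassland, Species C: 224×115/313 = 82.300
Contributions (O − E)²/E:
  (13 − 21.042)²/21.042 = 3.0736
  (44 − 35.259)²/35.259 = 2.1670
  (32 − 32.700)²/32.700 = 0.0150
  (61 − 52.958)²/52.958 = 1.2212
  (80 − 88.741)²/88.741 = 0.8610
  (83 − 82.300)²/82.300 = 0.0060
χ² = 3.0736 + 2.1670 + 0.0150 + 1.2212 + 0.8610 + 0.0060 = 7.34
df = (2−1)(3−1) = 2. Since 7.34 > 4.605, reject the null hypothesis of independence at α = 0.1.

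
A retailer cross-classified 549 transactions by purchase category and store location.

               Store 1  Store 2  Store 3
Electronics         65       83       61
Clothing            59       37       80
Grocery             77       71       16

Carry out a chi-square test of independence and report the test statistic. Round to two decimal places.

59.31

Row totals: 209, 176, 164. Column totals: 201, 191, 157. Grand total N = 549.
Expected counts (row total × column total / N):
  Electronics, Store 1: 209×201/549 = 76.519
  Electronics, Store 2: 209×191/549 = 72.712
  Electronics, Store 3: 209×157/549 = 59.769
  Clothing, Store 1: 176×201/549 = 64.437
  Clothing, Store 2: 176×191/549 = 61.231
  Clothing, Store 3: 176×157/549 = 50.332
  Grocery, Store 1: 164×201/549 = 60.044
  Grocery, Store 2: 164×191/549 = 57.056
  Grocery, Store 3: 164×157/549 = 46.900
Contributions (O − E)²/E:
  (65 − 76.519)²/76.519 = 1.7340
  (83 − 72.712)²/72.712 = 1.4556
  (61 − 59.769)²/59.769 = 0.0254
  (59 − 64.437)²/64.437 = 0.4588
  (37 − 61.231)²/61.231 = 9.5890
  (80 − 50.332)²/50.332 = 17.4877
  (77 − 60.044)²/60.044 = 4.7883
  (71 − 57.056)²/57.056 = 3.4078
  (16 − 46.900)²/46.900 = 20.3584
χ² = 1.7340 + 1.4556 + 0.0254 + 0.4588 + 9.5890 + 17.4877 + 4.7883 + 3.4078 + 20.3584 = 59.31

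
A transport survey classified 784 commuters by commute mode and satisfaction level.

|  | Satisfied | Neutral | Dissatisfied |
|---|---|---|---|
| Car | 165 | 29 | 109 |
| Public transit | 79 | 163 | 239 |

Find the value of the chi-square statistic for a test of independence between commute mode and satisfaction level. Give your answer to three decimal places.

Row totals: 303, 481. Column totals: 244, 192, 348. Grand total N = 784.
Expected counts (row total × column total / N):
  Car, Satisfied: 303×244/784 = 94.3010
  Car, Neutral: 303×192/784 = 74.2041
  Car, Dissatisfied: 303×348/784 = 134.4949
  Public transit, Satisfied: 481×244/784 = 149.6990
  Public transit, Neutral: 481×192/784 = 117.7959
  Public transit, Dissatisfied: 481×348/784 = 213.5051
Contributions (O − E)²/E:
  (165 − 94.3010)²/94.3010 = 53.0042
  (29 − 74.2041)²/74.2041 = 27.5377
  (109 − 134.4949)²/134.4949 = 4.8328
  (79 − 149.6990)²/149.6990 = 33.3893
  (163 − 117.7959)²/117.7959 = 17.3470
  (239 − 213.5051)²/213.5051 = 3.0444
χ² = 53.0042 + 27.5377 + 4.8328 + 33.3893 + 17.3470 + 3.0444 = 139.155

139.155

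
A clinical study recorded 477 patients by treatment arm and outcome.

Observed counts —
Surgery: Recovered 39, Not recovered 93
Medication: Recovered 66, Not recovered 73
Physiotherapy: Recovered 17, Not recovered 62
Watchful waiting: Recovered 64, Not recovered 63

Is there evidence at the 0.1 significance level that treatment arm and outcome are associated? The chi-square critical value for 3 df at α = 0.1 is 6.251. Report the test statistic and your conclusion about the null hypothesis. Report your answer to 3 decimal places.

26.243; reject H₀

Row totals: 132, 139, 79, 127. Column totals: 186, 291. Grand total N = 477.
Expected counts (row total × column total / N):
  Surgery, Recovered: 132×186/477 = 51.47170
  Surgery, Not recovered: 132×291/477 = 80.52830
  Medication, Recovered: 139×186/477 = 54.20126
  Medication, Not recovered: 139×291/477 = 84.79874
  Physiotherapy, Recovered: 79×186/477 = 30.80503
  Physiotherapy, Not recovered: 79×291/477 = 48.19497
  Watchful waiting, Recovered: 127×186/477 = 49.52201
  Watchful waiting, Not recovered: 127×291/477 = 77.47799
Contributions (O − E)²/E:
  (39 − 51.47170)²/51.47170 = 3.0219
  (93 − 80.52830)²/80.52830 = 1.9315
  (66 − 54.20126)²/54.20126 = 2.5684
  (73 − 84.79874)²/84.79874 = 1.6417
  (17 − 30.80503)²/30.80503 = 6.1866
  (62 − 48.19497)²/48.19497 = 3.9543
  (64 − 49.52201)²/49.52201 = 4.2327
  (63 − 77.47799)²/77.47799 = 2.7054
χ² = 3.0219 + 1.9315 + 2.5684 + 1.6417 + 6.1866 + 3.9543 + 4.2327 + 2.7054 = 26.243
df = (4−1)(2−1) = 3. Since 26.243 > 6.251, reject the null hypothesis of independence at α = 0.1.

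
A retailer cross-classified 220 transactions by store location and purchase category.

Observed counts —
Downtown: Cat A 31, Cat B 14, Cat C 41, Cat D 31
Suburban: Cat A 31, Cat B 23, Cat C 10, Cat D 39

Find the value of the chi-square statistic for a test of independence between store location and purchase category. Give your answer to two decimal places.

Row totals: 117, 103. Column totals: 62, 37, 51, 70. Grand total N = 220.
Expected counts (row total × column total / N):
  Downtown, Cat A: 117×62/220 = 32.973
  Downtown, Cat B: 117×37/220 = 19.677
  Downtown, Cat C: 117×51/220 = 27.123
  Downtown, Cat D: 117×70/220 = 37.227
  Suburban, Cat A: 103×62/220 = 29.027
  Suburban, Cat B: 103×37/220 = 17.323
  Suburban, Cat C: 103×51/220 = 23.877
  Suburban, Cat D: 103×70/220 = 32.773
Contributions (O − E)²/E:
  (31 − 32.973)²/32.973 = 0.1181
  (14 − 19.677)²/19.677 = 1.6379
  (41 − 27.123)²/27.123 = 7.0999
  (31 − 37.227)²/37.227 = 1.0416
  (31 − 29.027)²/29.027 = 0.1341
  (23 − 17.323)²/17.323 = 1.8604
  (10 − 23.877)²/23.877 = 8.0651
  (39 − 32.773)²/32.773 = 1.1832
χ² = 0.1181 + 1.6379 + 7.0999 + 1.0416 + 0.1341 + 1.8604 + 8.0651 + 1.1832 = 21.14

21.14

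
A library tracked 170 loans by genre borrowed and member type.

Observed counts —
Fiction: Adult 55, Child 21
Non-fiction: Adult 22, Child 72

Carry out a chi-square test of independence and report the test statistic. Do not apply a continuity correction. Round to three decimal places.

40.661

Row totals: 76, 94. Column totals: 77, 93. Grand total N = 170.
Expected counts (row total × column total / N):
  Fiction, Adult: 76×77/170 = 34.42353
  Fiction, Child: 76×93/170 = 41.57647
  Non-fiction, Adult: 94×77/170 = 42.57647
  Non-fiction, Child: 94×93/170 = 51.42353
Contributions (O − E)²/E:
  (55 − 34.42353)²/34.42353 = 12.2995
  (21 − 41.57647)²/41.57647 = 10.1834
  (22 − 42.57647)²/42.57647 = 9.9443
  (72 − 51.42353)²/51.42353 = 8.2334
χ² = 12.2995 + 10.1834 + 9.9443 + 8.2334 = 40.661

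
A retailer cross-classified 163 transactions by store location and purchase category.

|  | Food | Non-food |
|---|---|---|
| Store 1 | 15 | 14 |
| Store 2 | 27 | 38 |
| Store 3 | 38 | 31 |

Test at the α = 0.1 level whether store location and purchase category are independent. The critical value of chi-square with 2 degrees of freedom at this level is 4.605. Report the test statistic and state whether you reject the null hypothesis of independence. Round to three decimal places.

2.552; fail to reject H₀

Row totals: 29, 65, 69. Column totals: 80, 83. Grand total N = 163.
Expected counts (row total × column total / N):
  Store 1, Food: 29×80/163 = 14.2331
  Store 1, Non-food: 29×83/163 = 14.7669
  Store 2, Food: 65×80/163 = 31.9018
  Store 2, Non-food: 65×83/163 = 33.0982
  Store 3, Food: 69×80/163 = 33.8650
  Store 3, Non-food: 69×83/163 = 35.1350
Contributions (O − E)²/E:
  (15 − 14.2331)²/14.2331 = 0.0413
  (14 − 14.7669)²/14.7669 = 0.0398
  (27 − 31.9018)²/31.9018 = 0.7532
  (38 − 33.0982)²/33.0982 = 0.7260
  (38 − 33.8650)²/33.8650 = 0.5049
  (31 − 35.1350)²/35.1350 = 0.4866
χ² = 0.0413 + 0.0398 + 0.7532 + 0.7260 + 0.5049 + 0.4866 = 2.552
df = (3−1)(2−1) = 2. Since 2.552 < 4.605, fail to reject the null hypothesis of independence at α = 0.1.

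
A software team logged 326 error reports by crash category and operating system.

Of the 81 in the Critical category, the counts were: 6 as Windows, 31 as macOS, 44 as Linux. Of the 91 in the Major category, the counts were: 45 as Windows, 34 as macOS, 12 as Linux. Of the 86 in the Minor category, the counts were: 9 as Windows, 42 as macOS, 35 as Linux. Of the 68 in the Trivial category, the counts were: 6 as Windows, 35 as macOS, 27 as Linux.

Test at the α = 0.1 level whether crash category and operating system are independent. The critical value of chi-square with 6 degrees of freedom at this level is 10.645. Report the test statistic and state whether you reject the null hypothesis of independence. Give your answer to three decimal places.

77.601; reject H₀

Row totals: 81, 91, 86, 68. Column totals: 66, 142, 118. Grand total N = 326.
Expected counts (row total × column total / N):
  Critical, Windows: 81×66/326 = 16.3988
  Critical, macOS: 81×142/326 = 35.2822
  Critical, Linux: 81×118/326 = 29.3190
  Major, Windows: 91×66/326 = 18.4233
  Major, macOS: 91×142/326 = 39.6380
  Major, Linux: 91×118/326 = 32.9387
  Minor, Windows: 86×66/326 = 17.4110
  Minor, macOS: 86×142/326 = 37.4601
  Minor, Linux: 86×118/326 = 31.1288
  Trivial, Windows: 68×66/326 = 13.7669
  Trivial, macOS: 68×142/326 = 29.6196
  Trivial, Linux: 68×118/326 = 24.6135
Contributions (O − E)²/E:
  (6 − 16.3988)²/16.3988 = 6.5941
  (31 − 35.2822)²/35.2822 = 0.5197
  (44 − 29.3190)²/29.3190 = 7.3513
  (45 − 18.4233)²/18.4233 = 38.3385
  (34 − 39.6380)²/39.6380 = 0.8019
  (12 − 32.9387)²/32.9387 = 13.3105
  (9 − 17.4110)²/17.4110 = 4.0632
  (42 − 37.4601)²/37.4601 = 0.5502
  (35 − 31.1288)²/31.1288 = 0.4814
  (6 − 13.7669)²/13.7669 = 4.3819
  (35 − 29.6196)²/29.6196 = 0.9773
  (27 − 24.6135)²/24.6135 = 0.2314
χ² = 6.5941 + 0.5197 + 7.3513 + 38.3385 + 0.8019 + 13.3105 + 4.0632 + 0.5502 + 0.4814 + 4.3819 + 0.9773 + 0.2314 = 77.601
df = (4−1)(3−1) = 6. Since 77.601 > 10.645, reject the null hypothesis of independence at α = 0.1.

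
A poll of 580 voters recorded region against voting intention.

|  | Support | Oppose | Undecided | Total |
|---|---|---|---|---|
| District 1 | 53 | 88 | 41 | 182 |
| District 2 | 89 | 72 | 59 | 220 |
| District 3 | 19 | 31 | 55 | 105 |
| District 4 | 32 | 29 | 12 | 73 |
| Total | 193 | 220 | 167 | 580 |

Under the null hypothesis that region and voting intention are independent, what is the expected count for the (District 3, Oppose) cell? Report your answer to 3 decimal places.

39.828

Row total (District 3) = 105; column total (Oppose) = 220; grand total N = 580.
Expected count = (row total × column total) / N = 105 × 220 / 580 = 39.828.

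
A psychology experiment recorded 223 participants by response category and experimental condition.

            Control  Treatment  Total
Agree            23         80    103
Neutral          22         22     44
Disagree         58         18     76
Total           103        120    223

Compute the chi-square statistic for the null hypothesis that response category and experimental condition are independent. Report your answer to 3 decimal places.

Grand total N = 223.
Expected counts (row total × column total / N):
  Agree, Control: 103×103/223 = 47.5740
  Agree, Treatment: 103×120/223 = 55.4260
  Neutral, Control: 44×103/223 = 20.3229
  Neutral, Treatment: 44×120/223 = 23.6771
  Disagree, Control: 76×103/223 = 35.1031
  Disagree, Treatment: 76×120/223 = 40.8969
Contributions (O − E)²/E:
  (23 − 47.5740)²/47.5740 = 12.6935
  (80 − 55.4260)²/55.4260 = 10.8953
  (22 − 20.3229)²/20.3229 = 0.1384
  (22 − 23.6771)²/23.6771 = 0.1188
  (58 − 35.1031)²/35.1031 = 14.9351
  (18 − 40.8969)²/40.8969 = 12.8193
χ² = 12.6935 + 10.8953 + 0.1384 + 0.1188 + 14.9351 + 12.8193 = 51.600

51.600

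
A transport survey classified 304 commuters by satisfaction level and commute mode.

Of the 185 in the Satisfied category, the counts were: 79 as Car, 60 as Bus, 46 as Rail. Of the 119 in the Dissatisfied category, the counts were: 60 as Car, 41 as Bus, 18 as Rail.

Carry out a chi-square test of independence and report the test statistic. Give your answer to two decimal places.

Row totals: 185, 119. Column totals: 139, 101, 64. Grand total N = 304.
Expected counts (row total × column total / N):
  Satisfied, Car: 185×139/304 = 84.5888
  Satisfied, Bus: 185×101/304 = 61.4638
  Satisfied, Rail: 185×64/304 = 38.9474
  Dissatisfied, Car: 119×139/304 = 54.4112
  Dissatisfied, Bus: 119×101/304 = 39.5362
  Dissatisfied, Rail: 119×64/304 = 25.0526
Contributions (O − E)²/E:
  (79 − 84.5888)²/84.5888 = 0.3693
  (60 − 61.4638)²/61.4638 = 0.0349
  (46 − 38.9474)²/38.9474 = 1.2771
  (60 − 54.4112)²/54.4112 = 0.5740
  (41 − 39.5362)²/39.5362 = 0.0542
  (18 − 25.0526)²/25.0526 = 1.9854
χ² = 0.3693 + 0.0349 + 1.2771 + 0.5740 + 0.0542 + 1.9854 = 4.29

4.29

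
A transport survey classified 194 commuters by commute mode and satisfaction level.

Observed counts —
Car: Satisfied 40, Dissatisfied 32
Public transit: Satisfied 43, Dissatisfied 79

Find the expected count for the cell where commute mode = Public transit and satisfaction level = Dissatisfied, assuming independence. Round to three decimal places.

Row total (Public transit) = 122; column total (Dissatisfied) = 111; grand total N = 194.
Expected count = (row total × column total) / N = 122 × 111 / 194 = 69.804.

69.804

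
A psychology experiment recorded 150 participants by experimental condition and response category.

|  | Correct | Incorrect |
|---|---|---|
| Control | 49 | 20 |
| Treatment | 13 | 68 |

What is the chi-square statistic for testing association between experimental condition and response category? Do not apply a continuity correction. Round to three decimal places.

Row totals: 69, 81. Column totals: 62, 88. Grand total N = 150.
Expected counts (row total × column total / N):
  Control, Correct: 69×62/150 = 28.5200
  Control, Incorrect: 69×88/150 = 40.4800
  Treatment, Correct: 81×62/150 = 33.4800
  Treatment, Incorrect: 81×88/150 = 47.5200
Contributions (O − E)²/E:
  (49 − 28.5200)²/28.5200 = 14.7065
  (20 − 40.4800)²/40.4800 = 10.3614
  (13 − 33.4800)²/33.4800 = 12.5278
  (68 − 47.5200)²/47.5200 = 8.8264
χ² = 14.7065 + 10.3614 + 12.5278 + 8.8264 = 46.422

46.422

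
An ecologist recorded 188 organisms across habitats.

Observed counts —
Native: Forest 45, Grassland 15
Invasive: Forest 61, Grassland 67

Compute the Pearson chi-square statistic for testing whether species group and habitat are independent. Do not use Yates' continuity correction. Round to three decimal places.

12.420

Row totals: 60, 128. Column totals: 106, 82. Grand total N = 188.
Expected counts (row total × column total / N):
  Native, Forest: 60×106/188 = 33.8298
  Native, Grassland: 60×82/188 = 26.1702
  Invasive, Forest: 128×106/188 = 72.1702
  Invasive, Grassland: 128×82/188 = 55.8298
Contributions (O − E)²/E:
  (45 − 33.8298)²/33.8298 = 3.6883
  (15 − 26.1702)²/26.1702 = 4.7678
  (61 − 72.1702)²/72.1702 = 1.7289
  (67 − 55.8298)²/55.8298 = 2.2349
χ² = 3.6883 + 4.7678 + 1.7289 + 2.2349 = 12.420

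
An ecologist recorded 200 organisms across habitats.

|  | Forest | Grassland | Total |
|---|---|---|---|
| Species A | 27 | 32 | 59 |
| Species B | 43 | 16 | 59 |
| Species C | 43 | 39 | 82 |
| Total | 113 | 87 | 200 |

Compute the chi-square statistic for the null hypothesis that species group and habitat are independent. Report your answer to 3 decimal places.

9.760

Grand total N = 200.
Expected counts (row total × column total / N):
  Species A, Forest: 59×113/200 = 33.3350
  Species A, Grassland: 59×87/200 = 25.6650
  Species B, Forest: 59×113/200 = 33.3350
  Species B, Grassland: 59×87/200 = 25.6650
  Species C, Forest: 82×113/200 = 46.3300
  Species C, Grassland: 82×87/200 = 35.6700
Contributions (O − E)²/E:
  (27 − 33.3350)²/33.3350 = 1.2039
  (32 − 25.6650)²/25.6650 = 1.5637
  (43 − 33.3350)²/33.3350 = 2.8022
  (16 − 25.6650)²/25.6650 = 3.6397
  (43 − 46.3300)²/46.3300 = 0.2393
  (39 − 35.6700)²/35.6700 = 0.3109
χ² = 1.2039 + 1.5637 + 2.8022 + 3.6397 + 0.2393 + 0.3109 = 9.760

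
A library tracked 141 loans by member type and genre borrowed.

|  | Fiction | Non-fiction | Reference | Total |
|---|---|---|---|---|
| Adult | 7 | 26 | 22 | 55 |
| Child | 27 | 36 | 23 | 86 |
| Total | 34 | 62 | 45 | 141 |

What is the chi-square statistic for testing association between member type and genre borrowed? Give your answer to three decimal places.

Grand total N = 141.
Expected counts (row total × column total / N):
  Adult, Fiction: 55×34/141 = 13.2624
  Adult, Non-fiction: 55×62/141 = 24.1844
  Adult, Reference: 55×45/141 = 17.5532
  Child, Fiction: 86×34/141 = 20.7376
  Child, Non-fiction: 86×62/141 = 37.8156
  Child, Reference: 86×45/141 = 27.4468
Contributions (O − E)²/E:
  (7 − 13.2624)²/13.2624 = 2.9571
  (26 − 24.1844)²/24.1844 = 0.1363
  (22 − 17.5532)²/17.5532 = 1.1265
  (27 − 20.7376)²/20.7376 = 1.8911
  (36 − 37.8156)²/37.8156 = 0.0872
  (23 − 27.4468)²/27.4468 = 0.7204
χ² = 2.9571 + 0.1363 + 1.1265 + 1.8911 + 0.0872 + 0.7204 = 6.919

6.919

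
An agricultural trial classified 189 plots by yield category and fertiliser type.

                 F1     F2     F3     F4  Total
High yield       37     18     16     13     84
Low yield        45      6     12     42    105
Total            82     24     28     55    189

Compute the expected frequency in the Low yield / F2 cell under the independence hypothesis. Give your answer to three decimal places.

Row total (Low yield) = 105; column total (F2) = 24; grand total N = 189.
Expected count = (row total × column total) / N = 105 × 24 / 189 = 13.333.

13.333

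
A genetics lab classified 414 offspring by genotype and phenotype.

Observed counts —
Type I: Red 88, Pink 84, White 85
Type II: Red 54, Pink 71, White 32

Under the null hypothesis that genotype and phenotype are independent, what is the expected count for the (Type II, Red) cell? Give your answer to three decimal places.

53.850

Row total (Type II) = 157; column total (Red) = 142; grand total N = 414.
Expected count = (row total × column total) / N = 157 × 142 / 414 = 53.850.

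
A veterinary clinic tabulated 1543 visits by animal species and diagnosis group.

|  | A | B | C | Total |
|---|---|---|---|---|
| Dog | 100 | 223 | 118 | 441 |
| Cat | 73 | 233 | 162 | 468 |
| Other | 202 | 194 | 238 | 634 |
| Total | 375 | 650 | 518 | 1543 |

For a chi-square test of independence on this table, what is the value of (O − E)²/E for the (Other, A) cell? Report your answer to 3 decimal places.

Row total (Other) = 634; column total (A) = 375; N = 1543.
Expected count E = 634 × 375 / 1543 = 154.0830.
Contribution = (O − E)²/E = (202 − 154.0830)² / 154.0830 = 14.901.

14.901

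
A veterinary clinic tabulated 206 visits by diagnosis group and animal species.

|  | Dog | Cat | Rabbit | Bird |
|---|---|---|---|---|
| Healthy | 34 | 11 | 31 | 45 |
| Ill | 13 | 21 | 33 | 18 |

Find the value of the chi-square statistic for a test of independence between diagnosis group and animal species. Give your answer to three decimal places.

Row totals: 121, 85. Column totals: 47, 32, 64, 63. Grand total N = 206.
Expected counts (row total × column total / N):
  Healthy, Dog: 121×47/206 = 27.6068
  Healthy, Cat: 121×32/206 = 18.7961
  Healthy, Rabbit: 121×64/206 = 37.5922
  Healthy, Bird: 121×63/206 = 37.0049
  Ill, Dog: 85×47/206 = 19.3932
  Ill, Cat: 85×32/206 = 13.2039
  Ill, Rabbit: 85×64/206 = 26.4078
  Ill, Bird: 85×63/206 = 25.9951
Contributions (O − E)²/E:
  (34 − 27.6068)²/27.6068 = 1.4805
  (11 − 18.7961)²/18.7961 = 3.2336
  (31 − 37.5922)²/37.5922 = 1.1560
  (45 − 37.0049)²/37.0049 = 1.7274
  (13 − 19.3932)²/19.3932 = 2.1076
  (21 − 13.2039)²/13.2039 = 4.6031
  (33 − 26.4078)²/26.4078 = 1.6456
  (18 − 25.9951)²/25.9951 = 2.4590
χ² = 1.4805 + 3.2336 + 1.1560 + 1.7274 + 2.1076 + 4.6031 + 1.6456 + 2.4590 = 18.413

18.413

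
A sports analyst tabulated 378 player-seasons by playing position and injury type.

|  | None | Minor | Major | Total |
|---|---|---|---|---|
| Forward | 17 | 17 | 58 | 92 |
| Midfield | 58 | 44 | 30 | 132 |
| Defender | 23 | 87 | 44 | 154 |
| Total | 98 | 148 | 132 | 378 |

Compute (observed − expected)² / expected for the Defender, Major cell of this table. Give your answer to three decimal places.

Row total (Defender) = 154; column total (Major) = 132; N = 378.
Expected count E = 154 × 132 / 378 = 53.7778.
Contribution = (O − E)²/E = (44 − 53.7778)² / 53.7778 = 1.778.

1.778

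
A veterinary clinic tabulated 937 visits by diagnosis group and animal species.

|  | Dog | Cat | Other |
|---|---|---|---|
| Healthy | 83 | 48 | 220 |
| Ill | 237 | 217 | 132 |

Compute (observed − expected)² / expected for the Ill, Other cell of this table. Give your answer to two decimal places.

35.29

Row total (Ill) = 586; column total (Other) = 352; N = 937.
Expected count E = 586 × 352 / 937 = 220.141.
Contribution = (O − E)²/E = (132 − 220.141)² / 220.141 = 35.29.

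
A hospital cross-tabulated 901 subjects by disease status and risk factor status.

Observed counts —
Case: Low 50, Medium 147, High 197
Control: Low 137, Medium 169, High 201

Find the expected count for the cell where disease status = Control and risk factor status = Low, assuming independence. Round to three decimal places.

105.226

Row total (Control) = 507; column total (Low) = 187; grand total N = 901.
Expected count = (row total × column total) / N = 507 × 187 / 901 = 105.226.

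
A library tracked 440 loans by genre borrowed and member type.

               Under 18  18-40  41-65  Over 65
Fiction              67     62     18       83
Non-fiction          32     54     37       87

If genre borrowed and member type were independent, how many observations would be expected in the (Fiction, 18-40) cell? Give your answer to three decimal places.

60.636

Row total (Fiction) = 230; column total (18-40) = 116; grand total N = 440.
Expected count = (row total × column total) / N = 230 × 116 / 440 = 60.636.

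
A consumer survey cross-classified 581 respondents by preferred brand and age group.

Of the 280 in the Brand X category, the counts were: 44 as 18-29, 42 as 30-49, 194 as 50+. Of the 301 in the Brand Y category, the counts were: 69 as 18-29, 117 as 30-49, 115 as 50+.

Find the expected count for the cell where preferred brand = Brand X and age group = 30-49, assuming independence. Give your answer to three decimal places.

76.627

Row total (Brand X) = 280; column total (30-49) = 159; grand total N = 581.
Expected count = (row total × column total) / N = 280 × 159 / 581 = 76.627.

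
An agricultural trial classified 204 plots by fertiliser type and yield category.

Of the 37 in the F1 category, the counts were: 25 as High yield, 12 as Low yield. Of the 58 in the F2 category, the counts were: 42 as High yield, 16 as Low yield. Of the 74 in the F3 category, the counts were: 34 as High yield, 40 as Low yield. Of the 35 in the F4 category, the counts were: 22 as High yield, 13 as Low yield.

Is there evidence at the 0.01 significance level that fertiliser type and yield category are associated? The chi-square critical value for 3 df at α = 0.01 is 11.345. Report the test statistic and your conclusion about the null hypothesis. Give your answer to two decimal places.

10.84; fail to reject H₀

Row totals: 37, 58, 74, 35. Column totals: 123, 81. Grand total N = 204.
Expected counts (row total × column total / N):
  F1, High yield: 37×123/204 = 22.309
  F1, Low yield: 37×81/204 = 14.691
  F2, High yield: 58×123/204 = 34.971
  F2, Low yield: 58×81/204 = 23.029
  F3, High yield: 74×123/204 = 44.618
  F3, Low yield: 74×81/204 = 29.382
  F4, High yield: 35×123/204 = 21.103
  F4, Low yield: 35×81/204 = 13.897
Contributions (O − E)²/E:
  (25 − 22.309)²/22.309 = 0.3246
  (12 − 14.691)²/14.691 = 0.4929
  (42 − 34.971)²/34.971 = 1.4128
  (16 − 23.029)²/23.029 = 2.1454
  (34 − 44.618)²/44.618 = 2.5268
  (40 − 29.382)²/29.382 = 3.8371
  (22 − 21.103)²/21.103 = 0.0381
  (13 − 13.897)²/13.897 = 0.0579
χ² = 0.3246 + 0.4929 + 1.4128 + 2.1454 + 2.5268 + 3.8371 + 0.0381 + 0.0579 = 10.84
df = (4−1)(2−1) = 3. Since 10.84 < 11.345, fail to reject the null hypothesis of independence at α = 0.01.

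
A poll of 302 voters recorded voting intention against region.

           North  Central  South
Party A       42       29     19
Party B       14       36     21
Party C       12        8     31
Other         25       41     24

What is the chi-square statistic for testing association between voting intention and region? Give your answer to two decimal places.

40.99

Row totals: 90, 71, 51, 90. Column totals: 93, 114, 95. Grand total N = 302.
Expected counts (row total × column total / N):
  Party A, North: 90×93/302 = 27.715
  Party A, Central: 90×114/302 = 33.974
  Party A, South: 90×95/302 = 28.311
  Party B, North: 71×93/302 = 21.864
  Party B, Central: 71×114/302 = 26.801
  Party B, South: 71×95/302 = 22.334
  Party C, North: 51×93/302 = 15.705
  Party C, Central: 51×114/302 = 19.252
  Party C, South: 51×95/302 = 16.043
  Other, North: 90×93/302 = 27.715
  Other, Central: 90×114/302 = 33.974
  Other, South: 90×95/302 = 28.311
Contributions (O − E)²/E:
  (42 − 27.715)²/27.715 = 7.3628
  (29 − 33.974)²/33.974 = 0.7282
  (19 − 28.311)²/28.311 = 3.0622
  (14 − 21.864)²/21.864 = 2.8285
  (36 − 26.801)²/26.801 = 3.1574
  (21 − 22.334)²/22.334 = 0.0797
  (12 − 15.705)²/15.705 = 0.8741
  (8 − 19.252)²/19.252 = 6.5763
  (31 − 16.043)²/16.043 = 13.9445
  (25 − 27.715)²/27.715 = 0.2660
  (41 − 33.974)²/33.974 = 1.4530
  (24 − 28.311)²/28.311 = 0.6564
χ² = 7.3628 + 0.7282 + 3.0622 + 2.8285 + 3.1574 + 0.0797 + 0.8741 + 6.5763 + 13.9445 + 0.2660 + 1.4530 + 0.6564 = 40.99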